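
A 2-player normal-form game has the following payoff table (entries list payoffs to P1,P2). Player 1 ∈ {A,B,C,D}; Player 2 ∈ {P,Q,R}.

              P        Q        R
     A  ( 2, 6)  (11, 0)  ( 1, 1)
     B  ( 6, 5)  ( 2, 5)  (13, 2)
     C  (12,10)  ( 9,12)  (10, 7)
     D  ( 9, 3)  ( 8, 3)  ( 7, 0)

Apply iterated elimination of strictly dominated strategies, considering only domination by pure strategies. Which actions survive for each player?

P1 drop D (C beats it: P:12>9 Q:9>8 R:10>7)
P2 drop R (P beats it: A:6>1 B:5>2 C:10>7)
P1 drop B (C beats it: P:12>6 Q:9>2)
P1→{A,C} P2→{P,Q}

Remaining: P1:{A,C} P2:{P,Q}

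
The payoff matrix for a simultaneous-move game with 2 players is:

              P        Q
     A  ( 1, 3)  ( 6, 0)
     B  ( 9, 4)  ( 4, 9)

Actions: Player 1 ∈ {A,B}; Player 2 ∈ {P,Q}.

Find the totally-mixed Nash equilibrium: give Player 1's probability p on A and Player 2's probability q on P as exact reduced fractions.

(p,q) = (5/8, 1/5)

P1 indiff ⇒ q·1+(1-q)·6 = q·9+(1-q)·4 ⇒ q(-8) = (1-q)(-2) ⇒ q = 1/5
P2 indiff ⇒ p·3+(1-p)·4 = p·0+(1-p)·9 ⇒ p(3) = (1-p)(5) ⇒ p = 5/8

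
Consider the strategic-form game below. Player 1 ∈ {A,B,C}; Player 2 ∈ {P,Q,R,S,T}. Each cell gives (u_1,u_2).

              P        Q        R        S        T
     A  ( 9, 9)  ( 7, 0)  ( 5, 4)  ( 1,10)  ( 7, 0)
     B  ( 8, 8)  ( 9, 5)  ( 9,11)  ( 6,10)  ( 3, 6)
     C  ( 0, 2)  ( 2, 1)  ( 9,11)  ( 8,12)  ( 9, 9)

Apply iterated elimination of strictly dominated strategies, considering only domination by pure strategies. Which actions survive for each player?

P2 drop P (S beats it: A:10>9 B:10>8 C:12>2)
P2 drop Q (R beats it: A:4>0 B:11>5 C:11>1)
P1 drop A (C beats it: R:9>5 S:8>1 T:9>7)
P2 drop T (R beats it: B:11>6 C:11>9)
P1→{B,C} P2→{R,S}

IESDS → P1:{B,C} P2:{R,S}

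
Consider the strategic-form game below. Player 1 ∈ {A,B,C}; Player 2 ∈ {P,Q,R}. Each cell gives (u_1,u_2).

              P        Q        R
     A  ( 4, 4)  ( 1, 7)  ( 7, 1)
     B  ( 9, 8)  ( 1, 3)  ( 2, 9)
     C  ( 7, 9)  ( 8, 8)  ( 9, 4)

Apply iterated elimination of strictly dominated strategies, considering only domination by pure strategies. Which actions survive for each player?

P1 drop A (C beats it: P:7>4 Q:8>1 R:9>7)
P2 drop Q (P beats it: B:8>3 C:9>8)
P1→{B,C} P2→{P,R}

IESDS → P1:{B,C} P2:{P,R}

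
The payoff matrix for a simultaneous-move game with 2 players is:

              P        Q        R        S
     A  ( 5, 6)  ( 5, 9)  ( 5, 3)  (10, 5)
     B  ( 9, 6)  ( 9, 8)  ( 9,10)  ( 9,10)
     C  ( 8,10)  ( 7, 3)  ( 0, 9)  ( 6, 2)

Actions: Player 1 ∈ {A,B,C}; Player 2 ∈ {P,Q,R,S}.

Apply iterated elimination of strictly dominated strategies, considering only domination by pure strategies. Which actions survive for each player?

Survivors P1:{A,B} P2:{Q,R,S}

P1 drop C (B beats it: P:9>8 Q:9>7 R:9>0 S:9>6)
P2 drop P (Q beats it: A:9>6 B:8>6)
P1→{A,B} P2→{Q,R,S}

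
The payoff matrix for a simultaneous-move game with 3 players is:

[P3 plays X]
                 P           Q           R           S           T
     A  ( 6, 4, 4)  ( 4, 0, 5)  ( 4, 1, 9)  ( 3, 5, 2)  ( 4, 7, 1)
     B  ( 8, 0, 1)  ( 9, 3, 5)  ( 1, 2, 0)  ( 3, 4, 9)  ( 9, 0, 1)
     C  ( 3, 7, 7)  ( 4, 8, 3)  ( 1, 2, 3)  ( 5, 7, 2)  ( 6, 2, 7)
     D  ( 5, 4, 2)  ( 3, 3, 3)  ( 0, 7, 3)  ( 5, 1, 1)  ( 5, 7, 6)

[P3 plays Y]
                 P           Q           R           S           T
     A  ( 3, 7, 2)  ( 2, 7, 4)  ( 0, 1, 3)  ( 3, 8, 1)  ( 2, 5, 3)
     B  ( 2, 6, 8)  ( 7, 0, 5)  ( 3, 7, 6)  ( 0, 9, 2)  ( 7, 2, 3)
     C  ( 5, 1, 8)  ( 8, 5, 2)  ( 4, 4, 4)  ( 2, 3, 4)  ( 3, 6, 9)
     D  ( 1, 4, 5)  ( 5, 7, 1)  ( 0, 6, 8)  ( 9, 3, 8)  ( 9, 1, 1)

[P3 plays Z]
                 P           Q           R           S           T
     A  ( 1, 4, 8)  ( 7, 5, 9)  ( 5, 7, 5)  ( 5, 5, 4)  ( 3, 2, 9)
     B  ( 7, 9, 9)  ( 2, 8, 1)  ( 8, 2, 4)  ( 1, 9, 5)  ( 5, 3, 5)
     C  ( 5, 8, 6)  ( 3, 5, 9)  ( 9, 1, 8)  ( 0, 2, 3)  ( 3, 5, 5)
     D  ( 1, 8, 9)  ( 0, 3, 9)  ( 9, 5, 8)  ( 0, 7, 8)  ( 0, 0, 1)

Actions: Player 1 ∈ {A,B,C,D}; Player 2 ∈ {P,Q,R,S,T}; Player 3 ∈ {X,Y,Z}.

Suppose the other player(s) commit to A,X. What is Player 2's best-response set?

u_2(P vs A,X) = 4
u_2(Q vs A,X) = 0
u_2(R vs A,X) = 1
u_2(S vs A,X) = 5
u_2(T vs A,X) = 7
max payoff 7 at {T}

BR_2 = {T}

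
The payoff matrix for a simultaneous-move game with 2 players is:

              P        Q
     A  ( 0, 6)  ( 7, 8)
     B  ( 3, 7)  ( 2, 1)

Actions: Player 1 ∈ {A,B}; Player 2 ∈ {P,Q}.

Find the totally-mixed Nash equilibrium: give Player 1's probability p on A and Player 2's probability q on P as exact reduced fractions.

P1 indiff ⇒ q·0+(1-q)·7 = q·3+(1-q)·2 ⇒ q(-3) = (1-q)(-5) ⇒ q = 5/8
P2 indiff ⇒ p·6+(1-p)·7 = p·8+(1-p)·1 ⇒ p(-2) = (1-p)(-6) ⇒ p = 3/4

(p,q) = (3/4, 5/8)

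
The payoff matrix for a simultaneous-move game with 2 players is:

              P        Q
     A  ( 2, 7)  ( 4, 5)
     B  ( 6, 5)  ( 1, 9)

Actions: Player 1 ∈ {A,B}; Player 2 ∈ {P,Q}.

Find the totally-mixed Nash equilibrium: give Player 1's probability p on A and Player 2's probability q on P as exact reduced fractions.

p=2/3, q=3/7

P1 indiff ⇒ q·2+(1-q)·4 = q·6+(1-q)·1 ⇒ q(-4) = (1-q)(-3) ⇒ q = 3/7
P2 indiff ⇒ p·7+(1-p)·5 = p·5+(1-p)·9 ⇒ p(2) = (1-p)(4) ⇒ p = 2/3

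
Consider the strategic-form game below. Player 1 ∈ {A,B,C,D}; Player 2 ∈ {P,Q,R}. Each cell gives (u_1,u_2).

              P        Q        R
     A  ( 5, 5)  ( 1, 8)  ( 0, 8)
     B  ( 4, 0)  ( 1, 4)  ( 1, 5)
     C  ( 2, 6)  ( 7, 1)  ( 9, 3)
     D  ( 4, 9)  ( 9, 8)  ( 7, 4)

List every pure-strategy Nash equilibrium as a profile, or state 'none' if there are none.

(A,P): not NE [P2→R gives 8>5]
(A,Q): not NE [P1→D gives 9>1]
(A,R): not NE [P1→C gives 9>0]
(B,P): not NE [P1→A gives 5>4; P2→R gives 5>0]
(B,Q): not NE [P1→D gives 9>1; P2→R gives 5>4]
(B,R): not NE [P1→C gives 9>1]
(C,P): not NE [P1→A gives 5>2]
(C,Q): not NE [P1→D gives 9>7; P2→P gives 6>1]
(C,R): not NE [P2→P gives 6>3]
(D,P): not NE [P1→A gives 5>4]
(D,Q): not NE [P2→P gives 9>8]
(D,R): not NE [P1→C gives 9>7; P2→P gives 9>4]

Equilibria: none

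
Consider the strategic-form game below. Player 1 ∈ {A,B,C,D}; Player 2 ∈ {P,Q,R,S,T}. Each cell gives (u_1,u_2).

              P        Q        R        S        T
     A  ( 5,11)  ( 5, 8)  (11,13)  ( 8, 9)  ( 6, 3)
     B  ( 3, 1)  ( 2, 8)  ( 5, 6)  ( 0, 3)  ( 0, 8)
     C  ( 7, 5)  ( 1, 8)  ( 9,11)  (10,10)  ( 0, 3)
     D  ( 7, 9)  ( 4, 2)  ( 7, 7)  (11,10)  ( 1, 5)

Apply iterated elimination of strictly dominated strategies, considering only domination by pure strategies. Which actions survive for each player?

IESDS → P1:{A,C,D} P2:{P,R,S}

P1 drop B (A beats it: P:5>3 Q:5>2 R:11>5 S:8>0 T:6>0)
P2 drop Q (R beats it: A:13>8 C:11>8 D:7>2)
P2 drop T (P beats it: A:11>3 C:5>3 D:9>5)
P1→{A,C,D} P2→{P,R,S}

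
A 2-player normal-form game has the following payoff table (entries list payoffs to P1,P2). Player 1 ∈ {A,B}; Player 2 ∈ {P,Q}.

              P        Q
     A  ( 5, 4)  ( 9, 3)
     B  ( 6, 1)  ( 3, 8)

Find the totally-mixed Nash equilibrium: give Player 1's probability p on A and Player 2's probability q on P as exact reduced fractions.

P1 indiff ⇒ q·5+(1-q)·9 = q·6+(1-q)·3 ⇒ q(-1) = (1-q)(-6) ⇒ q = 6/7
P2 indiff ⇒ p·4+(1-p)·1 = p·3+(1-p)·8 ⇒ p(1) = (1-p)(7) ⇒ p = 7/8

(p,q) = (7/8, 6/7)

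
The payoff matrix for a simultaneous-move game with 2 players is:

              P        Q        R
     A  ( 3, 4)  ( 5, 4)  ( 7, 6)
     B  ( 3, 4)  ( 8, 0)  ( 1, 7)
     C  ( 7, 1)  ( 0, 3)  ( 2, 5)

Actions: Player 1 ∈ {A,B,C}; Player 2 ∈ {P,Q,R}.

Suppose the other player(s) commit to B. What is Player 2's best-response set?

BR_2 = {R}

u_2(P vs B) = 4
u_2(Q vs B) = 0
u_2(R vs B) = 7
max payoff 7 at {R}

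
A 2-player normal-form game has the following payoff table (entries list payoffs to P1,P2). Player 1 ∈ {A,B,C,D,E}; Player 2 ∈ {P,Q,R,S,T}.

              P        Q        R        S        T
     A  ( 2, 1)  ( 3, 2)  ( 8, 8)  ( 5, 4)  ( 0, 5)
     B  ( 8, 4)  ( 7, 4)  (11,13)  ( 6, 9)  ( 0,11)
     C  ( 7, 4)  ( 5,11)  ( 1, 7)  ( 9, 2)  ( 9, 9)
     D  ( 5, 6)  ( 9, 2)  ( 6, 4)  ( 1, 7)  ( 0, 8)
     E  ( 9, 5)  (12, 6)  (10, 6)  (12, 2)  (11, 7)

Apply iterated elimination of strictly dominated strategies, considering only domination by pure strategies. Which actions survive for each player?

P1 drop A (E beats it: P:9>2 Q:12>3 R:10>8 S:12>5 T:11>0)
P1 drop C (E beats it: P:9>7 Q:12>5 R:10>1 S:12>9 T:11>9)
P1 drop D (E beats it: P:9>5 Q:12>9 R:10>6 S:12>1 T:11>0)
P2 drop P (R beats it: B:13>4 E:6>5)
P2 drop Q (T beats it: B:11>4 E:7>6)
P2 drop S (R beats it: B:13>9 E:6>2)
P1→{B,E} P2→{R,T}

Survivors P1:{B,E} P2:{R,T}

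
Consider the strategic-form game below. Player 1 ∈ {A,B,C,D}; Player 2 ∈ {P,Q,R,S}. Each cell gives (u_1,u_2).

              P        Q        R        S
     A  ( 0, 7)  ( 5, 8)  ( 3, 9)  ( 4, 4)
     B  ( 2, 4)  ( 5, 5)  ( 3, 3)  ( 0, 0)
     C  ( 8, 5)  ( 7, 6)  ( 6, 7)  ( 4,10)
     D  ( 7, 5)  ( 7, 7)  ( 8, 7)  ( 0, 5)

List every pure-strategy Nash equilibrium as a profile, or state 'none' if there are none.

PSNE = {(C,S), (D,Q), (D,R)}

(A,P): not NE [P1→C gives 8>0; P2→R gives 9>7]
(A,Q): not NE [P1→D gives 7>5; P2→R gives 9>8]
(A,R): not NE [P1→D gives 8>3]
(A,S): not NE [P2→R gives 9>4]
(B,P): not NE [P1→C gives 8>2; P2→Q gives 5>4]
(B,Q): not NE [P1→D gives 7>5]
(B,R): not NE [P1→D gives 8>3; P2→Q gives 5>3]
(B,S): not NE [P1→C gives 4>0; P2→Q gives 5>0]
(C,P): not NE [P2→S gives 10>5]
(C,Q): not NE [P2→S gives 10>6]
(C,R): not NE [P1→D gives 8>6; P2→S gives 10>7]
(C,S): NE
(D,P): not NE [P1→C gives 8>7; P2→R gives 7>5]
(D,Q): NE
(D,R): NE
(D,S): not NE [P1→C gives 4>0; P2→R gives 7>5]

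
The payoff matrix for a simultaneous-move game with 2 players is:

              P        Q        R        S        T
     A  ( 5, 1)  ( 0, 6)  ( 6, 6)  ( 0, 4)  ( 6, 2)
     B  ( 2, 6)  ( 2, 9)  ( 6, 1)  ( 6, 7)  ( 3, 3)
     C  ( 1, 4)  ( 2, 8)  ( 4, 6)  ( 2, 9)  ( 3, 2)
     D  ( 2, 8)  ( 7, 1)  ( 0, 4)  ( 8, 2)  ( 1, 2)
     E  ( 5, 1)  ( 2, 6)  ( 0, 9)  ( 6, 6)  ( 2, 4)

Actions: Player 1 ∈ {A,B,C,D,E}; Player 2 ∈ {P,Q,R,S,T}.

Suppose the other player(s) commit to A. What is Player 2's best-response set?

u_2(P vs A) = 1
u_2(Q vs A) = 6
u_2(R vs A) = 6
u_2(S vs A) = 4
u_2(T vs A) = 2
max payoff 6 at {Q,R}

argmax u_2 = {Q,R}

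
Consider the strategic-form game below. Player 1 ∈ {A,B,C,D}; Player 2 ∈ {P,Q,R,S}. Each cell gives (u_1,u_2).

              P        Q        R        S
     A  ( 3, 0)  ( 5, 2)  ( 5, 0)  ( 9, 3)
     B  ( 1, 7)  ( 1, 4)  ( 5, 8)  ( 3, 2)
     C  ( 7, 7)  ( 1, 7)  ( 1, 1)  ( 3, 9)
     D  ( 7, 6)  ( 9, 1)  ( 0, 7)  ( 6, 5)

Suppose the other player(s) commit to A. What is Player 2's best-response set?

u_2(P vs A) = 0
u_2(Q vs A) = 2
u_2(R vs A) = 0
u_2(S vs A) = 3
max payoff 3 at {S}

P2 best: {S}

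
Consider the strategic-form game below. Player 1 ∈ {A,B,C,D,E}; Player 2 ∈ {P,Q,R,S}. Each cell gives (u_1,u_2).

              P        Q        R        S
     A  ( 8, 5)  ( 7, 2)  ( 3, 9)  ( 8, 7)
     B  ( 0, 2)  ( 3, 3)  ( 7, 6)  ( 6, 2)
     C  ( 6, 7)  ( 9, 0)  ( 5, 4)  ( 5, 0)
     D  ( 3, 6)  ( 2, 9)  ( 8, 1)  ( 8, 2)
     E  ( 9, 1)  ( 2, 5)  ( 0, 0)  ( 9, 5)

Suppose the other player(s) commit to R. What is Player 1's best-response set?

argmax u_1 = {D}

u_1(A vs R) = 3
u_1(B vs R) = 7
u_1(C vs R) = 5
u_1(D vs R) = 8
u_1(E vs R) = 0
max payoff 8 at {D}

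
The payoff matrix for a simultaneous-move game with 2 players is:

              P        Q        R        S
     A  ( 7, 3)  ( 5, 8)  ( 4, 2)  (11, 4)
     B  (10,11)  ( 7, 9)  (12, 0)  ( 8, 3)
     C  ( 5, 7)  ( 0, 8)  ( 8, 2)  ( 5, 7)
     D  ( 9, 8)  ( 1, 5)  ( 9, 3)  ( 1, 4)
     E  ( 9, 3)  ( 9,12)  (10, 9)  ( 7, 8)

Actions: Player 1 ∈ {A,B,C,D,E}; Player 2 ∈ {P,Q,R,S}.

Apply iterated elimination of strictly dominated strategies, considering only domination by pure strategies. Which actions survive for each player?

Remaining: P1:{B,E} P2:{P,Q}

P1 drop C (B beats it: P:10>5 Q:7>0 R:12>8 S:8>5)
P1 drop D (B beats it: P:10>9 Q:7>1 R:12>9 S:8>1)
P2 drop R (Q beats it: A:8>2 B:9>0 E:12>9)
P2 drop S (Q beats it: A:8>4 B:9>3 E:12>8)
P1 drop A (B beats it: P:10>7 Q:7>5)
P1→{B,E} P2→{P,Q}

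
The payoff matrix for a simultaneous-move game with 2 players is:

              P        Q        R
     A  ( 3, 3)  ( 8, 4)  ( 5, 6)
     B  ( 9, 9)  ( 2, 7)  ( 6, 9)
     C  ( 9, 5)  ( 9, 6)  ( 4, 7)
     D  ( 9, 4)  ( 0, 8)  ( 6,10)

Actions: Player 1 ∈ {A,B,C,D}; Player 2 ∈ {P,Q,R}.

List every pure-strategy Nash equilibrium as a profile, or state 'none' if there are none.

(A,P): not NE [P1→D gives 9>3; P2→R gives 6>3]
(A,Q): not NE [P1→C gives 9>8; P2→R gives 6>4]
(A,R): not NE [P1→D gives 6>5]
(B,P): NE
(B,Q): not NE [P1→C gives 9>2; P2→R gives 9>7]
(B,R): NE
(C,P): not NE [P2→R gives 7>5]
(C,Q): not NE [P2→R gives 7>6]
(C,R): not NE [P1→D gives 6>4]
(D,P): not NE [P2→R gives 10>4]
(D,Q): not NE [P1→C gives 9>0; P2→R gives 10>8]
(D,R): NE

NE set: (B,P), (B,R), (D,R)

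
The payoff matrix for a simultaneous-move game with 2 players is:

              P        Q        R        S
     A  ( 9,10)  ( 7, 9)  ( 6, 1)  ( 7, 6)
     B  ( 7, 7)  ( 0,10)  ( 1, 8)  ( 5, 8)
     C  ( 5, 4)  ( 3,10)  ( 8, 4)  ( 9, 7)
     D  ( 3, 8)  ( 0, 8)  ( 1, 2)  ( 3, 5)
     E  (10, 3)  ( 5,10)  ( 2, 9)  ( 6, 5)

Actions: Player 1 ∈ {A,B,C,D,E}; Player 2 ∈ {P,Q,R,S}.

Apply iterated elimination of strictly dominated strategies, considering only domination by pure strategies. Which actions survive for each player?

Remaining: P1:{A,E} P2:{P,Q}

P1 drop B (A beats it: P:9>7 Q:7>0 R:6>1 S:7>5)
P1 drop D (A beats it: P:9>3 Q:7>0 R:6>1 S:7>3)
P2 drop R (Q beats it: A:9>1 C:10>4 E:10>9)
P2 drop S (Q beats it: A:9>6 C:10>7 E:10>5)
P1 drop C (A beats it: P:9>5 Q:7>3)
P1→{A,E} P2→{P,Q}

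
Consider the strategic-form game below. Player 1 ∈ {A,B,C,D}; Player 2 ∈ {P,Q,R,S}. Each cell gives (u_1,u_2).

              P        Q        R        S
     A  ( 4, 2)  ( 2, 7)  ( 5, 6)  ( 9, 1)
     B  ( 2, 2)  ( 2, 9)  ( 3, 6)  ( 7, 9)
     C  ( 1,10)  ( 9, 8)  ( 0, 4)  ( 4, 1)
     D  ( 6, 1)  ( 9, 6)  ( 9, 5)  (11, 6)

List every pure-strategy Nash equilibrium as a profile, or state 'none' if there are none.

(A,P): not NE [P1→D gives 6>4; P2→Q gives 7>2]
(A,Q): not NE [P1→D gives 9>2]
(A,R): not NE [P1→D gives 9>5; P2→Q gives 7>6]
(A,S): not NE [P1→D gives 11>9; P2→Q gives 7>1]
(B,P): not NE [P1→D gives 6>2; P2→S gives 9>2]
(B,Q): not NE [P1→D gives 9>2]
(B,R): not NE [P1→D gives 9>3; P2→S gives 9>6]
(B,S): not NE [P1→D gives 11>7]
(C,P): not NE [P1→D gives 6>1]
(C,Q): not NE [P2→P gives 10>8]
(C,R): not NE [P1→D gives 9>0; P2→P gives 10>4]
(C,S): not NE [P1→D gives 11>4; P2→P gives 10>1]
(D,P): not NE [P2→S gives 6>1]
(D,Q): NE
(D,R): not NE [P2→S gives 6>5]
(D,S): NE

PSNE = {(D,Q), (D,S)}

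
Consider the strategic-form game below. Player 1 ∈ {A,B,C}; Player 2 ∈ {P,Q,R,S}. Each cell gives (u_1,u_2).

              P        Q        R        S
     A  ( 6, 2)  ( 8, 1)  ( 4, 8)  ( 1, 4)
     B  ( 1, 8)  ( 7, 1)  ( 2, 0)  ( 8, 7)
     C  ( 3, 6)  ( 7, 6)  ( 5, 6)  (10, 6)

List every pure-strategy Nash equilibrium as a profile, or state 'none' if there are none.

PSNE = {(C,R), (C,S)}

(A,P): not NE [P2→R gives 8>2]
(A,Q): not NE [P2→R gives 8>1]
(A,R): not NE [P1→C gives 5>4]
(A,S): not NE [P1→C gives 10>1; P2→R gives 8>4]
(B,P): not NE [P1→A gives 6>1]
(B,Q): not NE [P1→A gives 8>7; P2→P gives 8>1]
(B,R): not NE [P1→C gives 5>2; P2→P gives 8>0]
(B,S): not NE [P1→C gives 10>8; P2→P gives 8>7]
(C,P): not NE [P1→A gives 6>3]
(C,Q): not NE [P1→A gives 8>7]
(C,R): NE
(C,S): NE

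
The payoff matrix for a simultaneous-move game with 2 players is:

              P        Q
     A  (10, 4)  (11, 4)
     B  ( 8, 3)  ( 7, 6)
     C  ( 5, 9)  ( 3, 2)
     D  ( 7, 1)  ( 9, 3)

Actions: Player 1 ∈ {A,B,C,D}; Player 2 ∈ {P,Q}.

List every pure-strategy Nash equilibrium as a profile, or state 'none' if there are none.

(A,P): NE
(A,Q): NE
(B,P): not NE [P1→A gives 10>8; P2→Q gives 6>3]
(B,Q): not NE [P1→A gives 11>7]
(C,P): not NE [P1→A gives 10>5]
(C,Q): not NE [P1→A gives 11>3; P2→P gives 9>2]
(D,P): not NE [P1→A gives 10>7; P2→Q gives 3>1]
(D,Q): not NE [P1→A gives 11>9]

Nash profiles: (A,P), (A,Q)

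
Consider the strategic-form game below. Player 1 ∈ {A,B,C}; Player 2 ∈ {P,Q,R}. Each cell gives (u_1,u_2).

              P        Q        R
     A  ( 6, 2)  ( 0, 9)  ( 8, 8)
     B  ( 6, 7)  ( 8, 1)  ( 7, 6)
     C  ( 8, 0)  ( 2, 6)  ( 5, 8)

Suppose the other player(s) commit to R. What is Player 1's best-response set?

u_1(A vs R) = 8
u_1(B vs R) = 7
u_1(C vs R) = 5
max payoff 8 at {A}

P1 best: {A}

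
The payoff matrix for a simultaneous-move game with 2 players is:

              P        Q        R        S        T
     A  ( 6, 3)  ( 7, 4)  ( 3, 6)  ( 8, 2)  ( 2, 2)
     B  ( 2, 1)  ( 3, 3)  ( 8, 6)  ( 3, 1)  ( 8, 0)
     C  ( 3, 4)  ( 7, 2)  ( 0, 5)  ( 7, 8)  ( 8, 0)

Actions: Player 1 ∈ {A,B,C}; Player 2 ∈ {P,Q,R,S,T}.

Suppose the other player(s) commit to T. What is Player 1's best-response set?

P1 best: {B,C}

u_1(A vs T) = 2
u_1(B vs T) = 8
u_1(C vs T) = 8
max payoff 8 at {B,C}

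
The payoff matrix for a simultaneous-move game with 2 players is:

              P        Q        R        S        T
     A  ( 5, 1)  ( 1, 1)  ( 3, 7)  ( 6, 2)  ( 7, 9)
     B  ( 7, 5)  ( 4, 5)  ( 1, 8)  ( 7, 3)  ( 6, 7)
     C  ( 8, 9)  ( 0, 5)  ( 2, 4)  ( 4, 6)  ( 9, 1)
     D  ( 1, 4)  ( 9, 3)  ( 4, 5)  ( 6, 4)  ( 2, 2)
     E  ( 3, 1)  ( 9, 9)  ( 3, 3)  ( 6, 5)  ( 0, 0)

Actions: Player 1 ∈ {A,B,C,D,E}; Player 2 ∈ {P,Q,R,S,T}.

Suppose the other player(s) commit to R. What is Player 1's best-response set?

u_1(A vs R) = 3
u_1(B vs R) = 1
u_1(C vs R) = 2
u_1(D vs R) = 4
u_1(E vs R) = 3
max payoff 4 at {D}

P1 best: {D}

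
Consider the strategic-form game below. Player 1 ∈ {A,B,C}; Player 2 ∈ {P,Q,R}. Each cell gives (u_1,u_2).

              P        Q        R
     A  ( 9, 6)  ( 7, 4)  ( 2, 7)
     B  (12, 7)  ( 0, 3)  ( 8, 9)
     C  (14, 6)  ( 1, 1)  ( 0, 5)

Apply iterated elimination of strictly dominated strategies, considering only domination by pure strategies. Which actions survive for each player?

IESDS → P1:{B,C} P2:{P,R}

P2 drop Q (P beats it: A:6>4 B:7>3 C:6>1)
P1 drop A (B beats it: P:12>9 R:8>2)
P1→{B,C} P2→{P,R}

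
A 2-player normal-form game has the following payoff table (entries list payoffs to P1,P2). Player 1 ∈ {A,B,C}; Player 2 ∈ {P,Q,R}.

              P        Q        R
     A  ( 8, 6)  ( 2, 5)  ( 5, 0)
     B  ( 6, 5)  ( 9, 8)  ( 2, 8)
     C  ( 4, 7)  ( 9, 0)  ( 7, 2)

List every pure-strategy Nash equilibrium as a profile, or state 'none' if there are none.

(A,P): NE
(A,Q): not NE [P1→C gives 9>2; P2→P gives 6>5]
(A,R): not NE [P1→C gives 7>5; P2→P gives 6>0]
(B,P): not NE [P1→A gives 8>6; P2→R gives 8>5]
(B,Q): NE
(B,R): not NE [P1→C gives 7>2]
(C,P): not NE [P1→A gives 8>4]
(C,Q): not NE [P2→P gives 7>0]
(C,R): not NE [P2→P gives 7>2]

PSNE = {(A,P), (B,Q)}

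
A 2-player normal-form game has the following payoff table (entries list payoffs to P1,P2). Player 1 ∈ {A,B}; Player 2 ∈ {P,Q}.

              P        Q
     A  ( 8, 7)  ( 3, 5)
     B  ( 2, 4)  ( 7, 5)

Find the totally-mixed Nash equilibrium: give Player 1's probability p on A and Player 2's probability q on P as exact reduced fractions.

P1 indiff ⇒ q·8+(1-q)·3 = q·2+(1-q)·7 ⇒ q(6) = (1-q)(4) ⇒ q = 2/5
P2 indiff ⇒ p·7+(1-p)·4 = p·5+(1-p)·5 ⇒ p(2) = (1-p)(1) ⇒ p = 1/3

P1 mixes 1/3 on A; P2 mixes 2/5 on P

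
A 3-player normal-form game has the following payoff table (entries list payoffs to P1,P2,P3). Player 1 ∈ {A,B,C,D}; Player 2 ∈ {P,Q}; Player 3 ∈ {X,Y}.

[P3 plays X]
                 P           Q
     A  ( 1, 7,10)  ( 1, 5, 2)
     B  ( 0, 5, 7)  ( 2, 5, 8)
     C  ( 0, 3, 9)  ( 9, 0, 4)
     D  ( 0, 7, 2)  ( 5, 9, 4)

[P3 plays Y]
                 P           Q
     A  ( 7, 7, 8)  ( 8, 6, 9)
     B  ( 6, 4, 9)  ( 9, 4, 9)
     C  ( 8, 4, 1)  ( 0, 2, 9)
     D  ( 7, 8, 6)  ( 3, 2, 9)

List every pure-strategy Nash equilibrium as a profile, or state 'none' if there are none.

NE set: (A,P,X), (B,Q,Y)

(A,P,X): NE
(A,P,Y): not NE [P1→C gives 8>7; P3→X gives 10>8]
(A,Q,X): not NE [P1→C gives 9>1; P2→P gives 7>5; P3→Y gives 9>2]
(A,Q,Y): not NE [P1→B gives 9>8; P2→P gives 7>6]
(B,P,X): not NE [P1→A gives 1>0; P3→Y gives 9>7]
(B,P,Y): not NE [P1→C gives 8>6]
(B,Q,X): not NE [P1→C gives 9>2; P3→Y gives 9>8]
(B,Q,Y): NE
(C,P,X): not NE [P1→A gives 1>0]
(C,P,Y): not NE [P3→X gives 9>1]
(C,Q,X): not NE [P2→P gives 3>0; P3→Y gives 9>4]
(C,Q,Y): not NE [P1→B gives 9>0; P2→P gives 4>2]
(D,P,X): not NE [P1→A gives 1>0; P2→Q gives 9>7; P3→Y gives 6>2]
(D,P,Y): not NE [P1→C gives 8>7]
(D,Q,X): not NE [P1→C gives 9>5; P3→Y gives 9>4]
(D,Q,Y): not NE [P1→B gives 9>3; P2→P gives 8>2]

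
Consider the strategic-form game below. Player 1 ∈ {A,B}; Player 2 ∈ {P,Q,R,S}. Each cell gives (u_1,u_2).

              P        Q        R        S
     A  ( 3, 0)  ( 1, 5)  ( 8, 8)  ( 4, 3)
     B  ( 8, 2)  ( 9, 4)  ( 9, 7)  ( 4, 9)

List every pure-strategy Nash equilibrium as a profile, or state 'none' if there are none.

Nash profiles: (B,S)

(A,P): not NE [P1→B gives 8>3; P2→R gives 8>0]
(A,Q): not NE [P1→B gives 9>1; P2→R gives 8>5]
(A,R): not NE [P1→B gives 9>8]
(A,S): not NE [P2→R gives 8>3]
(B,P): not NE [P2→S gives 9>2]
(B,Q): not NE [P2→S gives 9>4]
(B,R): not NE [P2→S gives 9>7]
(B,S): NE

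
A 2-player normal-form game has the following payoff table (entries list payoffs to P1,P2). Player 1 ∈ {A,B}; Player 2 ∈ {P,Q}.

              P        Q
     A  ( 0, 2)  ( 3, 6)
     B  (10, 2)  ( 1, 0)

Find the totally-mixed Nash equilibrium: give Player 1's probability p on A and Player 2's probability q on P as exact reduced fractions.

P1 mixes 1/3 on A; P2 mixes 1/6 on P

P1 indiff ⇒ q·0+(1-q)·3 = q·10+(1-q)·1 ⇒ q(-10) = (1-q)(-2) ⇒ q = 1/6
P2 indiff ⇒ p·2+(1-p)·2 = p·6+(1-p)·0 ⇒ p(-4) = (1-p)(-2) ⇒ p = 1/3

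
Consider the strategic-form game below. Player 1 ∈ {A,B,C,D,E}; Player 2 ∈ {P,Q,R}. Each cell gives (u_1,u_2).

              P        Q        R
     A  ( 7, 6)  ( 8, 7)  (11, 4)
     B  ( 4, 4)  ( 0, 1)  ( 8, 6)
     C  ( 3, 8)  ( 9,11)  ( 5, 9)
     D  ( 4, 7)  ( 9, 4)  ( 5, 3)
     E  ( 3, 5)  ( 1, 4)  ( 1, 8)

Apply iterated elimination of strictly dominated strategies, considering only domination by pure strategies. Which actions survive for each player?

Survivors P1:{A,C,D} P2:{P,Q}

P1 drop B (A beats it: P:7>4 Q:8>0 R:11>8)
P1 drop E (A beats it: P:7>3 Q:8>1 R:11>1)
P2 drop R (Q beats it: A:7>4 C:11>9 D:4>3)
P1→{A,C,D} P2→{P,Q}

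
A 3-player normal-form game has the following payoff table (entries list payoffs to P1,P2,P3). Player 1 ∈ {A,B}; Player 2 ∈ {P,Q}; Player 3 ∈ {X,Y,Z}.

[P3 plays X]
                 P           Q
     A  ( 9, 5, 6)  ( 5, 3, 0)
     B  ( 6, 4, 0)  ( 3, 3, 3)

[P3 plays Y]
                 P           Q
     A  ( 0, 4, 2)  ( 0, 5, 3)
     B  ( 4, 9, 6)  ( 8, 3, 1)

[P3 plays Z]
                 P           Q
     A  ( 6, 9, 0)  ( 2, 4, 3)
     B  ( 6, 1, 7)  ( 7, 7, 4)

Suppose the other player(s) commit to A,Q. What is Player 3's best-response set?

u_3(X vs A,Q) = 0
u_3(Y vs A,Q) = 3
u_3(Z vs A,Q) = 3
max payoff 3 at {Y,Z}

P3 best: {Y,Z}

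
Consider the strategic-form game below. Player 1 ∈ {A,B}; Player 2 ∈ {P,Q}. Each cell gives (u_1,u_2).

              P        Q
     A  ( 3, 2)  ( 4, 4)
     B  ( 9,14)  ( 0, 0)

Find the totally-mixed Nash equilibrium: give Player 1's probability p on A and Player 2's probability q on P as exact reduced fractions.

p=7/8, q=2/5

P1 indiff ⇒ q·3+(1-q)·4 = q·9+(1-q)·0 ⇒ q(-6) = (1-q)(-4) ⇒ q = 2/5
P2 indiff ⇒ p·2+(1-p)·14 = p·4+(1-p)·0 ⇒ p(-2) = (1-p)(-14) ⇒ p = 7/8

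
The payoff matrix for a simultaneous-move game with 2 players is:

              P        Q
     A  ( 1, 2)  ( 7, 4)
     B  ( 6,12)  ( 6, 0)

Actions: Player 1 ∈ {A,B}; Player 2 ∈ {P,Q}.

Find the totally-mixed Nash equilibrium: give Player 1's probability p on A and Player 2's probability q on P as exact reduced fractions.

p=6/7, q=1/6

P1 indiff ⇒ q·1+(1-q)·7 = q·6+(1-q)·6 ⇒ q(-5) = (1-q)(-1) ⇒ q = 1/6
P2 indiff ⇒ p·2+(1-p)·12 = p·4+(1-p)·0 ⇒ p(-2) = (1-p)(-12) ⇒ p = 6/7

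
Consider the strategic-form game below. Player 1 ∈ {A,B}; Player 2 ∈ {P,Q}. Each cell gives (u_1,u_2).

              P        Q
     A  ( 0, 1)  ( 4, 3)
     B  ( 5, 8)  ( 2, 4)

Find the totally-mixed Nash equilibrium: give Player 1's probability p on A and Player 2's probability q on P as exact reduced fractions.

P1 mixes 2/3 on A; P2 mixes 2/7 on P

P1 indiff ⇒ q·0+(1-q)·4 = q·5+(1-q)·2 ⇒ q(-5) = (1-q)(-2) ⇒ q = 2/7
P2 indiff ⇒ p·1+(1-p)·8 = p·3+(1-p)·4 ⇒ p(-2) = (1-p)(-4) ⇒ p = 2/3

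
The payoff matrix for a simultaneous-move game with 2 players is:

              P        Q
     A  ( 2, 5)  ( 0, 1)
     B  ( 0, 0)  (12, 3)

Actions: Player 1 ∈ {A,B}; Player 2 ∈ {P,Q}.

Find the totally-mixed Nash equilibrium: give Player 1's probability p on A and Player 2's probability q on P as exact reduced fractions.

P1 indiff ⇒ q·2+(1-q)·0 = q·0+(1-q)·12 ⇒ q(2) = (1-q)(12) ⇒ q = 6/7
P2 indiff ⇒ p·5+(1-p)·0 = p·1+(1-p)·3 ⇒ p(4) = (1-p)(3) ⇒ p = 3/7

(p,q) = (3/7, 6/7)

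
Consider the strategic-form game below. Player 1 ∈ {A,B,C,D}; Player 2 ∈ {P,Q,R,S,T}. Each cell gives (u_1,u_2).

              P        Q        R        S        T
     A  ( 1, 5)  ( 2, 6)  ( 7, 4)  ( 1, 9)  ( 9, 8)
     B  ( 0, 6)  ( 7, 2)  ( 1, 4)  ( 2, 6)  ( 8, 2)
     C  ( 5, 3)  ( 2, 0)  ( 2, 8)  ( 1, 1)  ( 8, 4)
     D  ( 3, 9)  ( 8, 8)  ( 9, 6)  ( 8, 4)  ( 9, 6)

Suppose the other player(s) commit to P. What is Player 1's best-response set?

u_1(A vs P) = 1
u_1(B vs P) = 0
u_1(C vs P) = 5
u_1(D vs P) = 3
max payoff 5 at {C}

BR_1 = {C}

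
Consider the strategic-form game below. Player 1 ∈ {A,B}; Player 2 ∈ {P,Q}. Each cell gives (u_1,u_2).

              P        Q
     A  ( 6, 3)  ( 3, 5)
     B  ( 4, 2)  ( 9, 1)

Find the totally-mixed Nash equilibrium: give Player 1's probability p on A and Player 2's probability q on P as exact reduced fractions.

p=1/3, q=3/4

P1 indiff ⇒ q·6+(1-q)·3 = q·4+(1-q)·9 ⇒ q(2) = (1-q)(6) ⇒ q = 3/4
P2 indiff ⇒ p·3+(1-p)·2 = p·5+(1-p)·1 ⇒ p(-2) = (1-p)(-1) ⇒ p = 1/3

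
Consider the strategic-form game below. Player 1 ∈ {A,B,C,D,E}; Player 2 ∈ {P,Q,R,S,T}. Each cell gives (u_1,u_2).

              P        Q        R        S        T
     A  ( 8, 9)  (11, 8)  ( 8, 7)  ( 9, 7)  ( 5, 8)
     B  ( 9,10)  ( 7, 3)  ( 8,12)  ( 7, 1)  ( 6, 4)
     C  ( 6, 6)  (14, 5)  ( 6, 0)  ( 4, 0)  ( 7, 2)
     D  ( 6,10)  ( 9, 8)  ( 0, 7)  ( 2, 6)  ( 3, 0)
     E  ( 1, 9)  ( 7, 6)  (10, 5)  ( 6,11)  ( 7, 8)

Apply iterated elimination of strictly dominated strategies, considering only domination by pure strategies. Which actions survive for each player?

Survivors P1:{A,B,E} P2:{P,R,S}

P1 drop D (A beats it: P:8>6 Q:11>9 R:8>0 S:9>2 T:5>3)
P2 drop Q (P beats it: A:9>8 B:10>3 C:6>5 E:9>6)
P2 drop T (P beats it: A:9>8 B:10>4 C:6>2 E:9>8)
P1 drop C (A beats it: P:8>6 R:8>6 S:9>4)
P1→{A,B,E} P2→{P,R,S}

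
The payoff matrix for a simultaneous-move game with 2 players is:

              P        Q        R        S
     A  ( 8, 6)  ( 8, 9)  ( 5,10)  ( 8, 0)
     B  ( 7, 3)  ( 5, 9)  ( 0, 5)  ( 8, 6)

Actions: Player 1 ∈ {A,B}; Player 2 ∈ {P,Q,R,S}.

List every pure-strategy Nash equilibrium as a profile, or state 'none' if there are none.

Nash profiles: (A,R)

(A,P): not NE [P2→R gives 10>6]
(A,Q): not NE [P2→R gives 10>9]
(A,R): NE
(A,S): not NE [P2→R gives 10>0]
(B,P): not NE [P1→A gives 8>7; P2→Q gives 9>3]
(B,Q): not NE [P1→A gives 8>5]
(B,R): not NE [P1→A gives 5>0; P2→Q gives 9>5]
(B,S): not NE [P2→Q gives 9>6]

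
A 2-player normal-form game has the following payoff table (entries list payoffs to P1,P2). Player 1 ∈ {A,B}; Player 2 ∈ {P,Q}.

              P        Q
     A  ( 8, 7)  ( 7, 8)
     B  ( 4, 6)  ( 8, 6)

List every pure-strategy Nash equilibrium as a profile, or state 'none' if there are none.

Nash profiles: (B,Q)

(A,P): not NE [P2→Q gives 8>7]
(A,Q): not NE [P1→B gives 8>7]
(B,P): not NE [P1→A gives 8>4]
(B,Q): NE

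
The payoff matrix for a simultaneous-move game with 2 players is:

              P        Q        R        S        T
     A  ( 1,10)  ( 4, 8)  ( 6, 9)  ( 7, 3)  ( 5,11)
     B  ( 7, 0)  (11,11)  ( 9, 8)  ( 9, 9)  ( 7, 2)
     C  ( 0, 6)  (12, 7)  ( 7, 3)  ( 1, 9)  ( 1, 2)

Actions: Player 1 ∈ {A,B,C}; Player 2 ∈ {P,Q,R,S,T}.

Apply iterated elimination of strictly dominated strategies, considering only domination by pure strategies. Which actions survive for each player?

Remaining: P1:{B,C} P2:{Q,S}

P1 drop A (B beats it: P:7>1 Q:11>4 R:9>6 S:9>7 T:7>5)
P2 drop P (Q beats it: B:11>0 C:7>6)
P2 drop R (Q beats it: B:11>8 C:7>3)
P2 drop T (Q beats it: B:11>2 C:7>2)
P1→{B,C} P2→{Q,S}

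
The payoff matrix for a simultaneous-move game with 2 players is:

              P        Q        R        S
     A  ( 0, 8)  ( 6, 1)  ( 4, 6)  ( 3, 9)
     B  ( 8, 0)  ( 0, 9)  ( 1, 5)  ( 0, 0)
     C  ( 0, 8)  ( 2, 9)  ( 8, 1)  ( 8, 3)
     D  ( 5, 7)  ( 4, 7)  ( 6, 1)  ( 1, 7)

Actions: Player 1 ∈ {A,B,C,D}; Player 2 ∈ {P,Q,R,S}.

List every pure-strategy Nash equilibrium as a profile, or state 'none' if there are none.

(A,P): not NE [P1→B gives 8>0; P2→S gives 9>8]
(A,Q): not NE [P2→S gives 9>1]
(A,R): not NE [P1→C gives 8>4; P2→S gives 9>6]
(A,S): not NE [P1→C gives 8>3]
(B,P): not NE [P2→Q gives 9>0]
(B,Q): not NE [P1→A gives 6>0]
(B,R): not NE [P1→C gives 8>1; P2→Q gives 9>5]
(B,S): not NE [P1→C gives 8>0; P2→Q gives 9>0]
(C,P): not NE [P1→B gives 8>0; P2→Q gives 9>8]
(C,Q): not NE [P1→A gives 6>2]
(C,R): not NE [P2→Q gives 9>1]
(C,S): not NE [P2→Q gives 9>3]
(D,P): not NE [P1→B gives 8>5]
(D,Q): not NE [P1→A gives 6>4]
(D,R): not NE [P1→C gives 8>6; P2→S gives 7>1]
(D,S): not NE [P1→C gives 8>1]

No pure NE.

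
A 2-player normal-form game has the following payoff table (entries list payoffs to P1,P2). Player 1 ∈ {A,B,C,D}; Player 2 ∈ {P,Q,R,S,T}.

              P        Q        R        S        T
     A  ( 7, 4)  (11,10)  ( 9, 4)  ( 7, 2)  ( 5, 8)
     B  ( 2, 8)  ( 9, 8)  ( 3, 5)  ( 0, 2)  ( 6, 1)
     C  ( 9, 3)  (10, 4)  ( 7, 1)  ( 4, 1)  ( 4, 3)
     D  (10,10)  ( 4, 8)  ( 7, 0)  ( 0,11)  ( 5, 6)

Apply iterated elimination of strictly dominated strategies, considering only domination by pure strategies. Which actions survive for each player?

P2 drop R (Q beats it: A:10>4 B:8>5 C:4>1 D:8>0)
P2 drop T (Q beats it: A:10>8 B:8>1 C:4>3 D:8>6)
P1 drop B (A beats it: P:7>2 Q:11>9 S:7>0)
P1→{A,C,D} P2→{P,Q,S}

Remaining: P1:{A,C,D} P2:{P,Q,S}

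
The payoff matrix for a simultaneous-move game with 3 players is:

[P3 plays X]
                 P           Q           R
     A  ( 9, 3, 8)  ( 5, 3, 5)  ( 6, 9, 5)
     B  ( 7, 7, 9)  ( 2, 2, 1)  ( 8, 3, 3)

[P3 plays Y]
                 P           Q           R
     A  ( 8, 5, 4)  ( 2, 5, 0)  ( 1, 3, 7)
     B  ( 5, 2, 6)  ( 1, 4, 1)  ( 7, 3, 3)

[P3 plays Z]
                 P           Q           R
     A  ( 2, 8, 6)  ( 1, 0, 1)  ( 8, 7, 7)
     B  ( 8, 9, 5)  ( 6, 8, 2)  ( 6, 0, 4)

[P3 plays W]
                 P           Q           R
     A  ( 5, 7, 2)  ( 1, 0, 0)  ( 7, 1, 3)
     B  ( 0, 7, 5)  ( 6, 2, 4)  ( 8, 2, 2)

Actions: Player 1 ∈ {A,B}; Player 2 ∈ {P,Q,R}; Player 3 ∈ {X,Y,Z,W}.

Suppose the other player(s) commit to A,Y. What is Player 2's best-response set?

P2 best: {P,Q}

u_2(P vs A,Y) = 5
u_2(Q vs A,Y) = 5
u_2(R vs A,Y) = 3
max payoff 5 at {P,Q}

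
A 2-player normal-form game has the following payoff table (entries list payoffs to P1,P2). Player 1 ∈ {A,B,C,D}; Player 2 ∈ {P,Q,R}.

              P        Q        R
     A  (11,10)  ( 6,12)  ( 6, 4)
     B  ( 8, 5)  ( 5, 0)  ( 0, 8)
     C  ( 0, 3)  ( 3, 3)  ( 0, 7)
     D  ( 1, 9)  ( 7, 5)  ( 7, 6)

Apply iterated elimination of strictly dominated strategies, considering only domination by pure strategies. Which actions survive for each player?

IESDS → P1:{A,D} P2:{P,Q}

P1 drop B (A beats it: P:11>8 Q:6>5 R:6>0)
P1 drop C (A beats it: P:11>0 Q:6>3 R:6>0)
P2 drop R (P beats it: A:10>4 D:9>6)
P1→{A,D} P2→{P,Q}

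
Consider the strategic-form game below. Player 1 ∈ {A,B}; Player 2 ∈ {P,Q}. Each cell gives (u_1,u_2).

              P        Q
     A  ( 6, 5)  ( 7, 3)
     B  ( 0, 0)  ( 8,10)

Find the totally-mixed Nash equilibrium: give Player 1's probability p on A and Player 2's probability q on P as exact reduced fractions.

P1 indiff ⇒ q·6+(1-q)·7 = q·0+(1-q)·8 ⇒ q(6) = (1-q)(1) ⇒ q = 1/7
P2 indiff ⇒ p·5+(1-p)·0 = p·3+(1-p)·10 ⇒ p(2) = (1-p)(10) ⇒ p = 5/6

(p,q) = (5/6, 1/7)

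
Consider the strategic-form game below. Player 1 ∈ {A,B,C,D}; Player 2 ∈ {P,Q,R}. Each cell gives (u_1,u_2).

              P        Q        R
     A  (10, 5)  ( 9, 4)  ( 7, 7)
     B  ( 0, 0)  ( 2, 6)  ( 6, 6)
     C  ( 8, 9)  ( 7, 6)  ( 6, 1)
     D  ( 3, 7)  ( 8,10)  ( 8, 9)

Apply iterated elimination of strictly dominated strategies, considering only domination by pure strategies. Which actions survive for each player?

P1 drop B (A beats it: P:10>0 Q:9>2 R:7>6)
P1 drop C (A beats it: P:10>8 Q:9>7 R:7>6)
P2 drop P (R beats it: A:7>5 D:9>7)
P1→{A,D} P2→{Q,R}

Remaining: P1:{A,D} P2:{Q,R}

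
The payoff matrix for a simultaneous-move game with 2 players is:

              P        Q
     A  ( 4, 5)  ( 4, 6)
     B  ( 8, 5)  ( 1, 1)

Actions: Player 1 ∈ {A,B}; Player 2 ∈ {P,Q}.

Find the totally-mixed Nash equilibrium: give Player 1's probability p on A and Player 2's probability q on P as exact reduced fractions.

(p,q) = (4/5, 3/7)

P1 indiff ⇒ q·4+(1-q)·4 = q·8+(1-q)·1 ⇒ q(-4) = (1-q)(-3) ⇒ q = 3/7
P2 indiff ⇒ p·5+(1-p)·5 = p·6+(1-p)·1 ⇒ p(-1) = (1-p)(-4) ⇒ p = 4/5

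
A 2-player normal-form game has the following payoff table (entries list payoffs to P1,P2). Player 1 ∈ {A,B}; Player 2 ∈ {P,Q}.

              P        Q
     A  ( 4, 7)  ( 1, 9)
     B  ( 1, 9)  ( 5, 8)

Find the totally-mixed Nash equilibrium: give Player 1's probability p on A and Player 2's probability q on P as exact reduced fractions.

P1 indiff ⇒ q·4+(1-q)·1 = q·1+(1-q)·5 ⇒ q(3) = (1-q)(4) ⇒ q = 4/7
P2 indiff ⇒ p·7+(1-p)·9 = p·9+(1-p)·8 ⇒ p(-2) = (1-p)(-1) ⇒ p = 1/3

(p,q) = (1/3, 4/7)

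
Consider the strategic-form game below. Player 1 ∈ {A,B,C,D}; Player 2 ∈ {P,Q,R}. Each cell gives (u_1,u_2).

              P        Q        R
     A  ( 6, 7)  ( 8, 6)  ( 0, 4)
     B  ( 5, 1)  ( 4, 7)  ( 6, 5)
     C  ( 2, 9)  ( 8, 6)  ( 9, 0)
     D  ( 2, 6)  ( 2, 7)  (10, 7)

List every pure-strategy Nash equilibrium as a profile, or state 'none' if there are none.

(A,P): NE
(A,Q): not NE [P2→P gives 7>6]
(A,R): not NE [P1→D gives 10>0; P2→P gives 7>4]
(B,P): not NE [P1→A gives 6>5; P2→Q gives 7>1]
(B,Q): not NE [P1→C gives 8>4]
(B,R): not NE [P1→D gives 10>6; P2→Q gives 7>5]
(C,P): not NE [P1→A gives 6>2]
(C,Q): not NE [P2→P gives 9>6]
(C,R): not NE [P1→D gives 10>9; P2→P gives 9>0]
(D,P): not NE [P1→A gives 6>2; P2→R gives 7>6]
(D,Q): not NE [P1→C gives 8>2]
(D,R): NE

Nash profiles: (A,P), (D,R)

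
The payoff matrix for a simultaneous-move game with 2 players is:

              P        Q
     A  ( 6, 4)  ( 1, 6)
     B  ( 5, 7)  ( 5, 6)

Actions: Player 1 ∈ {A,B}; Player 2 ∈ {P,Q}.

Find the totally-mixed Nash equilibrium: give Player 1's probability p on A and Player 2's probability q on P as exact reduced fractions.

P1 indiff ⇒ q·6+(1-q)·1 = q·5+(1-q)·5 ⇒ q(1) = (1-q)(4) ⇒ q = 4/5
P2 indiff ⇒ p·4+(1-p)·7 = p·6+(1-p)·6 ⇒ p(-2) = (1-p)(-1) ⇒ p = 1/3

(p,q) = (1/3, 4/5)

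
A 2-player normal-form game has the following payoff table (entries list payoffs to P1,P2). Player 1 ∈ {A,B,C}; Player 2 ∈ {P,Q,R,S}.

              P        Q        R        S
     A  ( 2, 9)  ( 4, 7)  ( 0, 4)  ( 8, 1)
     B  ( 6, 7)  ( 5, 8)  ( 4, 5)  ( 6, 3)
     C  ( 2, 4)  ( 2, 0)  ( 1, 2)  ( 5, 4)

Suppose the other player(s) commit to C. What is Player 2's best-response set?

BR_2 = {P,S}

u_2(P vs C) = 4
u_2(Q vs C) = 0
u_2(R vs C) = 2
u_2(S vs C) = 4
max payoff 4 at {P,S}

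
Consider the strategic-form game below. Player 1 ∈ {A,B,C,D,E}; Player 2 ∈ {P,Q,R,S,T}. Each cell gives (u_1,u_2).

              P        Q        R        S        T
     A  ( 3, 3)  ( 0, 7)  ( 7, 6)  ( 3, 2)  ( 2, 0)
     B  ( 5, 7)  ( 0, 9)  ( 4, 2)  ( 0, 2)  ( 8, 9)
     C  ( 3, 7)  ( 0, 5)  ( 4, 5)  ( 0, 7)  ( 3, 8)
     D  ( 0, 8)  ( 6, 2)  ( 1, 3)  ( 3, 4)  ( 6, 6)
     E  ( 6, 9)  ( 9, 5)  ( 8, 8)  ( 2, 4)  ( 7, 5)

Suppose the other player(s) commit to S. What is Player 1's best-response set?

u_1(A vs S) = 3
u_1(B vs S) = 0
u_1(C vs S) = 0
u_1(D vs S) = 3
u_1(E vs S) = 2
max payoff 3 at {A,D}

P1 best: {A,D}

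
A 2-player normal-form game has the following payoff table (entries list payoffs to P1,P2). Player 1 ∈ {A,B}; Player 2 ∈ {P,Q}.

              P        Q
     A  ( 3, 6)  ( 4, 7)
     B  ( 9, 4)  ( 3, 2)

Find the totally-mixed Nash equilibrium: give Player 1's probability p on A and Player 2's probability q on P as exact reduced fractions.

P1 indiff ⇒ q·3+(1-q)·4 = q·9+(1-q)·3 ⇒ q(-6) = (1-q)(-1) ⇒ q = 1/7
P2 indiff ⇒ p·6+(1-p)·4 = p·7+(1-p)·2 ⇒ p(-1) = (1-p)(-2) ⇒ p = 2/3

p=2/3, q=1/7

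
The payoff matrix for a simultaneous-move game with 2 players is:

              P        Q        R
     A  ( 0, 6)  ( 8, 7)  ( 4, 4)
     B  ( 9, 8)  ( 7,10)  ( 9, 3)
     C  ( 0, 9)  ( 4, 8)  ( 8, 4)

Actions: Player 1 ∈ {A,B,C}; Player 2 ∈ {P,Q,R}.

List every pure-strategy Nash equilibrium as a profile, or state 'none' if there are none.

(A,P): not NE [P1→B gives 9>0; P2→Q gives 7>6]
(A,Q): NE
(A,R): not NE [P1→B gives 9>4; P2→Q gives 7>4]
(B,P): not NE [P2→Q gives 10>8]
(B,Q): not NE [P1→A gives 8>7]
(B,R): not NE [P2→Q gives 10>3]
(C,P): not NE [P1→B gives 9>0]
(C,Q): not NE [P1→A gives 8>4; P2→P gives 9>8]
(C,R): not NE [P1→B gives 9>8; P2→P gives 9>4]

Nash profiles: (A,Q)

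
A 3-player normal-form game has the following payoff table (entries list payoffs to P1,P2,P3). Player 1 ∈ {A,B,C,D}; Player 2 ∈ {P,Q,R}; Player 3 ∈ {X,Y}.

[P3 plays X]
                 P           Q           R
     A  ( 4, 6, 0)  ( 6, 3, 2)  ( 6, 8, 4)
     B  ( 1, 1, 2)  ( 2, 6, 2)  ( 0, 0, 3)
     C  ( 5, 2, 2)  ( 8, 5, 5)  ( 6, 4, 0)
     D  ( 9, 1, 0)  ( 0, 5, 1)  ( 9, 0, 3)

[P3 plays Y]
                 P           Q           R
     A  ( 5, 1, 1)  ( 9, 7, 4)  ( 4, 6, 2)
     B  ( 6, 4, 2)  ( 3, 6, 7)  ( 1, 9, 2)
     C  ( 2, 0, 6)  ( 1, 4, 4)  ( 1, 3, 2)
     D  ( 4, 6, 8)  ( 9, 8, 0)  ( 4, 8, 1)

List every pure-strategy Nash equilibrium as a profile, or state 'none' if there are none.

(A,P,X): not NE [P1→D gives 9>4; P2→R gives 8>6; P3→Y gives 1>0]
(A,P,Y): not NE [P1→B gives 6>5; P2→Q gives 7>1]
(A,Q,X): not NE [P1→C gives 8>6; P2→R gives 8>3; P3→Y gives 4>2]
(A,Q,Y): NE
(A,R,X): not NE [P1→D gives 9>6]
(A,R,Y): not NE [P2→Q gives 7>6; P3→X gives 4>2]
(B,P,X): not NE [P1→D gives 9>1; P2→Q gives 6>1]
(B,P,Y): not NE [P2→R gives 9>4]
(B,Q,X): not NE [P1→C gives 8>2; P3→Y gives 7>2]
(B,Q,Y): not NE [P1→D gives 9>3; P2→R gives 9>6]
(B,R,X): not NE [P1→D gives 9>0; P2→Q gives 6>0]
(B,R,Y): not NE [P1→D gives 4>1; P3→X gives 3>2]
(C,P,X): not NE [P1→D gives 9>5; P2→Q gives 5>2; P3→Y gives 6>2]
(C,P,Y): not NE [P1→B gives 6>2; P2→Q gives 4>0]
(C,Q,X): NE
(C,Q,Y): not NE [P1→D gives 9>1; P3→X gives 5>4]
(C,R,X): not NE [P1→D gives 9>6; P2→Q gives 5>4; P3→Y gives 2>0]
(C,R,Y): not NE [P1→D gives 4>1; P2→Q gives 4>3]
(D,P,X): not NE [P2→Q gives 5>1; P3→Y gives 8>0]
(D,P,Y): not NE [P1→B gives 6>4; P2→R gives 8>6]
(D,Q,X): not NE [P1→C gives 8>0]
(D,Q,Y): not NE [P3→X gives 1>0]
(D,R,X): not NE [P2→Q gives 5>0]
(D,R,Y): not NE [P3→X gives 3>1]

NE set: (A,Q,Y), (C,Q,X)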